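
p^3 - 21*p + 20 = (p - 4)*(p - 1)*(p + 5)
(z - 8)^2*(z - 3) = z^3 - 19*z^2 + 112*z - 192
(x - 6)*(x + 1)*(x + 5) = x^3 - 31*x - 30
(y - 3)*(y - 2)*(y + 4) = y^3 - y^2 - 14*y + 24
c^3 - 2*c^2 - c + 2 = (c - 2)*(c - 1)*(c + 1)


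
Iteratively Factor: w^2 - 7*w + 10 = (w - 5)*(w - 2)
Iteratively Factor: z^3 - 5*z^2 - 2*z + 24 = (z - 4)*(z^2 - z - 6) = (z - 4)*(z + 2)*(z - 3)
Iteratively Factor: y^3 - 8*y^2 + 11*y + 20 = (y + 1)*(y^2 - 9*y + 20) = (y - 4)*(y + 1)*(y - 5)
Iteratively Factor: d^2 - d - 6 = (d - 3)*(d + 2)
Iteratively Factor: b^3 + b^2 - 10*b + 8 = (b - 1)*(b^2 + 2*b - 8) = (b - 2)*(b - 1)*(b + 4)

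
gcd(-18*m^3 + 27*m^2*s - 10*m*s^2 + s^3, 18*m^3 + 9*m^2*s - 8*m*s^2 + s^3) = 18*m^2 - 9*m*s + s^2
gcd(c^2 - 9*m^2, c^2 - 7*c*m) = 1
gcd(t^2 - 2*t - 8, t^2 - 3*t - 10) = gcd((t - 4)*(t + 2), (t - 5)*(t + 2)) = t + 2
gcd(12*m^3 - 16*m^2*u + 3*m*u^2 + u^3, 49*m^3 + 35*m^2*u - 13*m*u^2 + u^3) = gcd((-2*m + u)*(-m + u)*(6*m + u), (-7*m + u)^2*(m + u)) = 1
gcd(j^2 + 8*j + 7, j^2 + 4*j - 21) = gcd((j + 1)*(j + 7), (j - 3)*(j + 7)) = j + 7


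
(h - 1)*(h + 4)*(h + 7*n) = h^3 + 7*h^2*n + 3*h^2 + 21*h*n - 4*h - 28*n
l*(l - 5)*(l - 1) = l^3 - 6*l^2 + 5*l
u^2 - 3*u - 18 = (u - 6)*(u + 3)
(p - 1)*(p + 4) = p^2 + 3*p - 4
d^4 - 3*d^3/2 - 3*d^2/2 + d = d*(d - 2)*(d - 1/2)*(d + 1)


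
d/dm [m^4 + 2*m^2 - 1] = 4*m*(m^2 + 1)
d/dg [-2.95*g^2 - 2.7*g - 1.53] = -5.9*g - 2.7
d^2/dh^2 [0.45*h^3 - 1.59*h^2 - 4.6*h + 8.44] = 2.7*h - 3.18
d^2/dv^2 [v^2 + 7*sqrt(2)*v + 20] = 2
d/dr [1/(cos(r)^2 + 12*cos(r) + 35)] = 2*(cos(r) + 6)*sin(r)/(cos(r)^2 + 12*cos(r) + 35)^2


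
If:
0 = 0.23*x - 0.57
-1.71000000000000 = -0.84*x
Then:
No Solution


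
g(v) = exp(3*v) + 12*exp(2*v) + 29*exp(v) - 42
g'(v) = 3*exp(3*v) + 24*exp(2*v) + 29*exp(v)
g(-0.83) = -26.99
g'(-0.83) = 17.46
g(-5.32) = -41.86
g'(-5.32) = 0.14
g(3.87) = 139124.25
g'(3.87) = 387136.42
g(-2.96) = -40.46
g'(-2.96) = 1.57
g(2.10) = 1539.63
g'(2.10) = 3471.01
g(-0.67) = -23.88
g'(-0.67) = 21.53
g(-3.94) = -41.43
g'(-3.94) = 0.57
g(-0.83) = -26.99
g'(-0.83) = 17.46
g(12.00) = 4311549421300600.30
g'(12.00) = 12934330384996590.88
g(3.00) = 13484.71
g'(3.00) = 34574.02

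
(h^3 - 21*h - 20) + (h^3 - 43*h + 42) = 2*h^3 - 64*h + 22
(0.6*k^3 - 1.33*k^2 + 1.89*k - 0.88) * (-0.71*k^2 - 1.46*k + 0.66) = -0.426*k^5 + 0.0683*k^4 + 0.9959*k^3 - 3.0124*k^2 + 2.5322*k - 0.5808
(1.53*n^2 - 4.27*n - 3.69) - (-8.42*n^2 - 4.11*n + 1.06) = 9.95*n^2 - 0.159999999999999*n - 4.75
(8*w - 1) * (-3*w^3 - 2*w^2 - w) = -24*w^4 - 13*w^3 - 6*w^2 + w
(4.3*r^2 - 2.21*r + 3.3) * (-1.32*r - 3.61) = -5.676*r^3 - 12.6058*r^2 + 3.6221*r - 11.913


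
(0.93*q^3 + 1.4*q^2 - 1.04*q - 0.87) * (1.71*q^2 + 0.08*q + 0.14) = 1.5903*q^5 + 2.4684*q^4 - 1.5362*q^3 - 1.3749*q^2 - 0.2152*q - 0.1218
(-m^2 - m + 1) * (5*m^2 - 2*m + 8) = -5*m^4 - 3*m^3 - m^2 - 10*m + 8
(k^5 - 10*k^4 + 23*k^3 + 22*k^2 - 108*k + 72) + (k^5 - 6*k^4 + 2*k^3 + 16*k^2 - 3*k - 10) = 2*k^5 - 16*k^4 + 25*k^3 + 38*k^2 - 111*k + 62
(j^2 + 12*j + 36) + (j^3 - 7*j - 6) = j^3 + j^2 + 5*j + 30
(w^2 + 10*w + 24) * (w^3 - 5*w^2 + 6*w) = w^5 + 5*w^4 - 20*w^3 - 60*w^2 + 144*w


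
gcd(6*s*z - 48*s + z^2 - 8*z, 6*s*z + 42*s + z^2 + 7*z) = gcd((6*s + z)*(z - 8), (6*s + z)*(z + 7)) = 6*s + z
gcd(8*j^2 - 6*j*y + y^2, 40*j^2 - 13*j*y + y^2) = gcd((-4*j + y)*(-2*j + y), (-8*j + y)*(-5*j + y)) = 1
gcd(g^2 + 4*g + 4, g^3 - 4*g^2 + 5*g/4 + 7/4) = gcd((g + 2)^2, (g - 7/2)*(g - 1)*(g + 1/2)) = 1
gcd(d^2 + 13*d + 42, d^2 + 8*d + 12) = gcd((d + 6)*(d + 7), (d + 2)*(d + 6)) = d + 6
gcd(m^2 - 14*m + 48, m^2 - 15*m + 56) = m - 8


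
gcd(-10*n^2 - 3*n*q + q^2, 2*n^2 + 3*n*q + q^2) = 2*n + q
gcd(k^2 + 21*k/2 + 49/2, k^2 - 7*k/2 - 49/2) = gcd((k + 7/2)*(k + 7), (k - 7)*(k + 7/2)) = k + 7/2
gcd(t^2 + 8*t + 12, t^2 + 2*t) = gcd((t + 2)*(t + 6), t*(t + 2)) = t + 2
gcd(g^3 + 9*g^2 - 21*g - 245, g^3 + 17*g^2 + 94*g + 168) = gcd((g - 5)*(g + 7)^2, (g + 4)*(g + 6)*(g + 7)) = g + 7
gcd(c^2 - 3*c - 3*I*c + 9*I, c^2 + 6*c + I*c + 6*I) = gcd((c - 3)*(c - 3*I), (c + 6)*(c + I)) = 1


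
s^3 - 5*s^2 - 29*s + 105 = (s - 7)*(s - 3)*(s + 5)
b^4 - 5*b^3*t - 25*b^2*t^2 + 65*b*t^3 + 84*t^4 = (b - 7*t)*(b - 3*t)*(b + t)*(b + 4*t)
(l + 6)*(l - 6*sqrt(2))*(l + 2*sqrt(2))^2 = l^4 - 2*sqrt(2)*l^3 + 6*l^3 - 40*l^2 - 12*sqrt(2)*l^2 - 240*l - 48*sqrt(2)*l - 288*sqrt(2)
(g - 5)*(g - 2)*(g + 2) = g^3 - 5*g^2 - 4*g + 20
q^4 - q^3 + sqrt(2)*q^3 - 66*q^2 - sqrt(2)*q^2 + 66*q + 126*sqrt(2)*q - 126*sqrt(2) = (q - 1)*(q - 3*sqrt(2))^2*(q + 7*sqrt(2))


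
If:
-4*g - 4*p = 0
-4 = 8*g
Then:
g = -1/2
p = 1/2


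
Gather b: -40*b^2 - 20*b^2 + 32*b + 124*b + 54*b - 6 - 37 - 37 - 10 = -60*b^2 + 210*b - 90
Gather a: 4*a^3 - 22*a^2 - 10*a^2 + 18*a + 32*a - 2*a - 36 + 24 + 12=4*a^3 - 32*a^2 + 48*a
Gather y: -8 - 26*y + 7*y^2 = 7*y^2 - 26*y - 8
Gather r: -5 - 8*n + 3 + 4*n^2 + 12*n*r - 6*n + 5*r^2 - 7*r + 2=4*n^2 - 14*n + 5*r^2 + r*(12*n - 7)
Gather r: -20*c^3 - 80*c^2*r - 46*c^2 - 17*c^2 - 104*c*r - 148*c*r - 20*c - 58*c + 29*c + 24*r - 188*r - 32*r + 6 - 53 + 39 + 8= -20*c^3 - 63*c^2 - 49*c + r*(-80*c^2 - 252*c - 196)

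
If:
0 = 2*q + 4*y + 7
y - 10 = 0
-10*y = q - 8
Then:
No Solution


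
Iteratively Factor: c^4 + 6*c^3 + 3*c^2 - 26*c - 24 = (c + 1)*(c^3 + 5*c^2 - 2*c - 24) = (c + 1)*(c + 4)*(c^2 + c - 6) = (c + 1)*(c + 3)*(c + 4)*(c - 2)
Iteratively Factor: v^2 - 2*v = (v)*(v - 2)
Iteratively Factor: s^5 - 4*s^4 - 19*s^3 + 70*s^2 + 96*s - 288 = (s - 2)*(s^4 - 2*s^3 - 23*s^2 + 24*s + 144) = (s - 4)*(s - 2)*(s^3 + 2*s^2 - 15*s - 36) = (s - 4)*(s - 2)*(s + 3)*(s^2 - s - 12) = (s - 4)^2*(s - 2)*(s + 3)*(s + 3)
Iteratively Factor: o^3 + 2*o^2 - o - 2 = (o + 2)*(o^2 - 1) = (o + 1)*(o + 2)*(o - 1)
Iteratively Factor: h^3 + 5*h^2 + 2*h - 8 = (h + 2)*(h^2 + 3*h - 4) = (h - 1)*(h + 2)*(h + 4)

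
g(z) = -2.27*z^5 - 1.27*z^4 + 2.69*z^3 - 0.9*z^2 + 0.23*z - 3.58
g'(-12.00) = -225391.45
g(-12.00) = 533729.66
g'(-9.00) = -70093.93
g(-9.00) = 123669.20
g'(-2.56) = -344.52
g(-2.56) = 139.85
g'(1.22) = -24.32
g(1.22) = -8.70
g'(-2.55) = -338.38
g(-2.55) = 136.43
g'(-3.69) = -1732.28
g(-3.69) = 1165.66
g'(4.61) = -5460.51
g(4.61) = -5058.10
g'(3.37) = -1572.53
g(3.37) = -1060.55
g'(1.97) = -181.78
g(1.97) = -72.53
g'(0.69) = -1.41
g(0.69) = -3.61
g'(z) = -11.35*z^4 - 5.08*z^3 + 8.07*z^2 - 1.8*z + 0.23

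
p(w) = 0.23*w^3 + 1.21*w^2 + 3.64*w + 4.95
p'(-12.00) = 73.96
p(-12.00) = -261.93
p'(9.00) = 81.31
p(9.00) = 303.39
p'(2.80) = 15.83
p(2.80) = 29.68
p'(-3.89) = 4.67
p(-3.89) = -4.44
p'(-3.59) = 3.84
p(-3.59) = -3.16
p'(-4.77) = 7.80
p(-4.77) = -9.84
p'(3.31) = 19.21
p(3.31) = 38.60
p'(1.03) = 6.86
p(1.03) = 10.23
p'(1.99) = 11.19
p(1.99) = 18.80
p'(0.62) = 5.41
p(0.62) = 7.73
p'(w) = 0.69*w^2 + 2.42*w + 3.64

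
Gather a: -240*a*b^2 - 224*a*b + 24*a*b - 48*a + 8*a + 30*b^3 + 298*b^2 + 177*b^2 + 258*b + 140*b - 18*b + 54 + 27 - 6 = a*(-240*b^2 - 200*b - 40) + 30*b^3 + 475*b^2 + 380*b + 75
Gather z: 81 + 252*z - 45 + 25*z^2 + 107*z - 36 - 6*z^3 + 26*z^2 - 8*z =-6*z^3 + 51*z^2 + 351*z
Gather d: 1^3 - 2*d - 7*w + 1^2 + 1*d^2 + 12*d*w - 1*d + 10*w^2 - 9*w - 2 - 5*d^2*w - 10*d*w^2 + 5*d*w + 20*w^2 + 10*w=d^2*(1 - 5*w) + d*(-10*w^2 + 17*w - 3) + 30*w^2 - 6*w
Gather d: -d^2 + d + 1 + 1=-d^2 + d + 2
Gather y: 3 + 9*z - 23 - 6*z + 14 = 3*z - 6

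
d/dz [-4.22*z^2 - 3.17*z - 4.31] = -8.44*z - 3.17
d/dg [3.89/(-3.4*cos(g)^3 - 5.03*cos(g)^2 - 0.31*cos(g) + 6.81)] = (39.678*sin(g)^2 - 39.1334*cos(g) - 40.8839)*sin(g)/(3.4*cos(g)^3 + 5.03*cos(g)^2 + 0.31*cos(g) - 6.81)^2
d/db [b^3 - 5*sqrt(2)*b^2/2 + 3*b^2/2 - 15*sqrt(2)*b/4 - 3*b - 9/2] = 3*b^2 - 5*sqrt(2)*b + 3*b - 15*sqrt(2)/4 - 3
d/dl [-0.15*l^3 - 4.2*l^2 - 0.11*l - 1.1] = -0.45*l^2 - 8.4*l - 0.11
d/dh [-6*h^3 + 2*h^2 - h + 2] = -18*h^2 + 4*h - 1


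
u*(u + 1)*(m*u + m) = m*u^3 + 2*m*u^2 + m*u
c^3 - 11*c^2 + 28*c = c*(c - 7)*(c - 4)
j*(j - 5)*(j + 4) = j^3 - j^2 - 20*j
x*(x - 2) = x^2 - 2*x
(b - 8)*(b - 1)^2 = b^3 - 10*b^2 + 17*b - 8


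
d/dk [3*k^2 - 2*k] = 6*k - 2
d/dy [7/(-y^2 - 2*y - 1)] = 14*(y + 1)/(y^2 + 2*y + 1)^2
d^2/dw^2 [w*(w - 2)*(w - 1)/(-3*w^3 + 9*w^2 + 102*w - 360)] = 8*(-9*w^5 + 87*w^4 - 369*w^3 + 1410*w^2 - 3780*w + 2920)/(w^9 - 9*w^8 - 75*w^7 + 945*w^6 + 390*w^5 - 31644*w^4 + 77336*w^3 + 286560*w^2 - 1468800*w + 1728000)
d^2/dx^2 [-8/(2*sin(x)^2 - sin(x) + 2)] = 8*(16*sin(x)^4 - 6*sin(x)^3 - 39*sin(x)^2 + 14*sin(x) + 6)/(-sin(x) - cos(2*x) + 3)^3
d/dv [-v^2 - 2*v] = -2*v - 2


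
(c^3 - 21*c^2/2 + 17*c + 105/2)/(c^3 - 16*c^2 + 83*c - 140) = (c + 3/2)/(c - 4)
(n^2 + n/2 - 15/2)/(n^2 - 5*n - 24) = (n - 5/2)/(n - 8)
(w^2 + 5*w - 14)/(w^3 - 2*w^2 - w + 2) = (w + 7)/(w^2 - 1)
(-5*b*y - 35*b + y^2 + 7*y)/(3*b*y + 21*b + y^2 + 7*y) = (-5*b + y)/(3*b + y)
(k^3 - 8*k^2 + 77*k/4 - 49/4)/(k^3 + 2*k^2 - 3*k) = (k^2 - 7*k + 49/4)/(k*(k + 3))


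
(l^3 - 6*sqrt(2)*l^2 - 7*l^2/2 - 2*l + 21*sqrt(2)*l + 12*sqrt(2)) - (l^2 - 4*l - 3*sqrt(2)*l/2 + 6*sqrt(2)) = l^3 - 6*sqrt(2)*l^2 - 9*l^2/2 + 2*l + 45*sqrt(2)*l/2 + 6*sqrt(2)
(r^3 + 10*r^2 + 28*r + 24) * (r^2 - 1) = r^5 + 10*r^4 + 27*r^3 + 14*r^2 - 28*r - 24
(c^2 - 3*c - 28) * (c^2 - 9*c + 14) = c^4 - 12*c^3 + 13*c^2 + 210*c - 392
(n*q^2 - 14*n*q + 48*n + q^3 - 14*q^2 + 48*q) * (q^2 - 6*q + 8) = n*q^4 - 20*n*q^3 + 140*n*q^2 - 400*n*q + 384*n + q^5 - 20*q^4 + 140*q^3 - 400*q^2 + 384*q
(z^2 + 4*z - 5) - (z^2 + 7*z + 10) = -3*z - 15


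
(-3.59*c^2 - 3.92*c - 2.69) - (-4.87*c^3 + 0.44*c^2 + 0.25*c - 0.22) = 4.87*c^3 - 4.03*c^2 - 4.17*c - 2.47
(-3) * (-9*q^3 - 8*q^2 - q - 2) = 27*q^3 + 24*q^2 + 3*q + 6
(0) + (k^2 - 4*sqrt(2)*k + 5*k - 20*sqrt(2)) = k^2 - 4*sqrt(2)*k + 5*k - 20*sqrt(2)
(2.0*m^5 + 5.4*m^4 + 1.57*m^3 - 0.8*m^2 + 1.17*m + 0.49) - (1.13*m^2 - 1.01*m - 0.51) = 2.0*m^5 + 5.4*m^4 + 1.57*m^3 - 1.93*m^2 + 2.18*m + 1.0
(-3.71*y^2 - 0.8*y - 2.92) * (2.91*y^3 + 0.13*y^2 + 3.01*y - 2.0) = -10.7961*y^5 - 2.8103*y^4 - 19.7683*y^3 + 4.6324*y^2 - 7.1892*y + 5.84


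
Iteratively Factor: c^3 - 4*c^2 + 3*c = (c)*(c^2 - 4*c + 3) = c*(c - 1)*(c - 3)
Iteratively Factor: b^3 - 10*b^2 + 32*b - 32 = (b - 4)*(b^2 - 6*b + 8) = (b - 4)^2*(b - 2)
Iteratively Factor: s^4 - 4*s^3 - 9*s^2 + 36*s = (s)*(s^3 - 4*s^2 - 9*s + 36) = s*(s - 4)*(s^2 - 9) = s*(s - 4)*(s + 3)*(s - 3)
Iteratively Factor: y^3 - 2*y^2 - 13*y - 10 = (y - 5)*(y^2 + 3*y + 2) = (y - 5)*(y + 2)*(y + 1)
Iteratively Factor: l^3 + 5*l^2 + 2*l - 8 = (l + 4)*(l^2 + l - 2) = (l + 2)*(l + 4)*(l - 1)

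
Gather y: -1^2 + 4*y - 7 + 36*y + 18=40*y + 10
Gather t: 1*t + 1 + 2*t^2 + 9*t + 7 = 2*t^2 + 10*t + 8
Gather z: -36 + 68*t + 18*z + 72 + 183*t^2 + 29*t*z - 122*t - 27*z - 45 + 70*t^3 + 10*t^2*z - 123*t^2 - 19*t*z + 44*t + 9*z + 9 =70*t^3 + 60*t^2 - 10*t + z*(10*t^2 + 10*t)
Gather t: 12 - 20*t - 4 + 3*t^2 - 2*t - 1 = 3*t^2 - 22*t + 7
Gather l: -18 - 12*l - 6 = -12*l - 24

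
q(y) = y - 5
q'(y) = 1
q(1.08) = -3.92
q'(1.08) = 1.00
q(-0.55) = -5.55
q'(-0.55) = 1.00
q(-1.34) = -6.34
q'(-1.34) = 1.00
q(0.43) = -4.57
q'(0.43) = 1.00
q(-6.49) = -11.49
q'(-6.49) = 1.00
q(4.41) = -0.59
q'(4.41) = 1.00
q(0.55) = -4.45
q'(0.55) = 1.00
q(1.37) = -3.63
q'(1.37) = 1.00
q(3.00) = -2.00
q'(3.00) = 1.00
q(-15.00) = -20.00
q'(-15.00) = 1.00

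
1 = 1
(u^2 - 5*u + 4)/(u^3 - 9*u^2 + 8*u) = (u - 4)/(u*(u - 8))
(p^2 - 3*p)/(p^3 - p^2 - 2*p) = (3 - p)/(-p^2 + p + 2)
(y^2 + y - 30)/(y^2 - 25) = (y + 6)/(y + 5)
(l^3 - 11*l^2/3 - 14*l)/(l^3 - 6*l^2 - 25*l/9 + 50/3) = 3*l*(3*l + 7)/(9*l^2 - 25)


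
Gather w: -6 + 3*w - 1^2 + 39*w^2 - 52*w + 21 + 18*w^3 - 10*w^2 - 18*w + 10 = 18*w^3 + 29*w^2 - 67*w + 24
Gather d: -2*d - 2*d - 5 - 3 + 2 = -4*d - 6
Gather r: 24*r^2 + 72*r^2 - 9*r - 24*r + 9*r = 96*r^2 - 24*r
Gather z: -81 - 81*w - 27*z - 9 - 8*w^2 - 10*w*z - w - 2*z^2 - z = -8*w^2 - 82*w - 2*z^2 + z*(-10*w - 28) - 90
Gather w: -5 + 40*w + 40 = 40*w + 35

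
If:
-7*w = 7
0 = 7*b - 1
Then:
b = 1/7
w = -1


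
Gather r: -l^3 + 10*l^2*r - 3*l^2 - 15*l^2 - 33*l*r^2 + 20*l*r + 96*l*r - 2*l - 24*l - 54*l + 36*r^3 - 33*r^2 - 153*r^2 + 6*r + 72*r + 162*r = -l^3 - 18*l^2 - 80*l + 36*r^3 + r^2*(-33*l - 186) + r*(10*l^2 + 116*l + 240)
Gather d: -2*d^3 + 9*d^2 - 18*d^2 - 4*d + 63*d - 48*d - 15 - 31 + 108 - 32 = -2*d^3 - 9*d^2 + 11*d + 30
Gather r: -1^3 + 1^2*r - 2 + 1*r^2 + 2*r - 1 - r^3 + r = -r^3 + r^2 + 4*r - 4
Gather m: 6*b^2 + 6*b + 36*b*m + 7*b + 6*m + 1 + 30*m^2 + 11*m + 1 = 6*b^2 + 13*b + 30*m^2 + m*(36*b + 17) + 2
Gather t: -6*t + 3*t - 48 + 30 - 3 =-3*t - 21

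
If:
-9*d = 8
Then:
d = -8/9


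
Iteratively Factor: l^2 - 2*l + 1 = (l - 1)*(l - 1)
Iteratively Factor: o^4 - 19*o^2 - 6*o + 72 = (o + 3)*(o^3 - 3*o^2 - 10*o + 24) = (o - 4)*(o + 3)*(o^2 + o - 6) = (o - 4)*(o + 3)^2*(o - 2)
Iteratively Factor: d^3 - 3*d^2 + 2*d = (d - 2)*(d^2 - d) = d*(d - 2)*(d - 1)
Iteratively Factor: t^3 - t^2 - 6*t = (t)*(t^2 - t - 6) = t*(t + 2)*(t - 3)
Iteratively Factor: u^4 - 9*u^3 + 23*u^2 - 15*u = (u - 1)*(u^3 - 8*u^2 + 15*u) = u*(u - 1)*(u^2 - 8*u + 15) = u*(u - 5)*(u - 1)*(u - 3)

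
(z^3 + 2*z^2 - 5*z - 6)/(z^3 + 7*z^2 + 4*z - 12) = (z^3 + 2*z^2 - 5*z - 6)/(z^3 + 7*z^2 + 4*z - 12)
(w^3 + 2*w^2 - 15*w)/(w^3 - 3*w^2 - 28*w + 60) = w*(w - 3)/(w^2 - 8*w + 12)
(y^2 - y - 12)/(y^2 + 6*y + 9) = (y - 4)/(y + 3)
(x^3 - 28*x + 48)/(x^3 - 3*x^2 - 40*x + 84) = (x - 4)/(x - 7)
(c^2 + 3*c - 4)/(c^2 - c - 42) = (-c^2 - 3*c + 4)/(-c^2 + c + 42)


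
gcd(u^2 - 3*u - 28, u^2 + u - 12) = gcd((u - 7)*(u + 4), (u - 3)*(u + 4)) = u + 4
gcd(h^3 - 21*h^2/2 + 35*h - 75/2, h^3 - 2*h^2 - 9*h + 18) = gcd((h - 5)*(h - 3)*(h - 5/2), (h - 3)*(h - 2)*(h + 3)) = h - 3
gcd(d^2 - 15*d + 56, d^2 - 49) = d - 7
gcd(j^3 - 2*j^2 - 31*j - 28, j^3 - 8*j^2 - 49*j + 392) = j - 7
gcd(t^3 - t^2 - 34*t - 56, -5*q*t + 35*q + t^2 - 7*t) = t - 7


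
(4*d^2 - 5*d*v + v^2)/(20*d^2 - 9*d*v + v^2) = (-d + v)/(-5*d + v)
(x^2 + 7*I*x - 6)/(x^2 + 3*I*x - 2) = (x + 6*I)/(x + 2*I)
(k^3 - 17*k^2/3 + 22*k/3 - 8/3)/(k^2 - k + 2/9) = 3*(k^2 - 5*k + 4)/(3*k - 1)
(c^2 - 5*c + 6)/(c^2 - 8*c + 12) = (c - 3)/(c - 6)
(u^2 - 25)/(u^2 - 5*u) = (u + 5)/u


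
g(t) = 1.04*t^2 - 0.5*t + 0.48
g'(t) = 2.08*t - 0.5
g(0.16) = 0.43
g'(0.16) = -0.17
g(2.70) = 6.71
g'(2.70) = 5.12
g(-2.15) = 6.36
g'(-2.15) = -4.97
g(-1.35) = 3.05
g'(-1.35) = -3.31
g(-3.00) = 11.34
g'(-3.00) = -6.74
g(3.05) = 8.63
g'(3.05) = 5.84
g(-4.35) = 22.33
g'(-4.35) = -9.55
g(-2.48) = 8.12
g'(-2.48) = -5.66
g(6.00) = 34.92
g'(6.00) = 11.98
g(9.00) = 80.22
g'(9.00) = 18.22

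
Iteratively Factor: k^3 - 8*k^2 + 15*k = (k)*(k^2 - 8*k + 15) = k*(k - 3)*(k - 5)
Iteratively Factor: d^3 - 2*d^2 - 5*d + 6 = (d - 3)*(d^2 + d - 2) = (d - 3)*(d - 1)*(d + 2)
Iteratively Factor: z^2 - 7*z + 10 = (z - 2)*(z - 5)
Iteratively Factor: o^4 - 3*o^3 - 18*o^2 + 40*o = (o + 4)*(o^3 - 7*o^2 + 10*o) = (o - 2)*(o + 4)*(o^2 - 5*o) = o*(o - 2)*(o + 4)*(o - 5)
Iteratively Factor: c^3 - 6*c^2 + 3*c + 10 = (c - 5)*(c^2 - c - 2) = (c - 5)*(c - 2)*(c + 1)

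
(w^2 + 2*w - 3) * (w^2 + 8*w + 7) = w^4 + 10*w^3 + 20*w^2 - 10*w - 21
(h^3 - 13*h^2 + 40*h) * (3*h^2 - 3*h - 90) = 3*h^5 - 42*h^4 + 69*h^3 + 1050*h^2 - 3600*h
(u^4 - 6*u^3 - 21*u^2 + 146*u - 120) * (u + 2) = u^5 - 4*u^4 - 33*u^3 + 104*u^2 + 172*u - 240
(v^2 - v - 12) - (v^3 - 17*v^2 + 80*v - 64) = -v^3 + 18*v^2 - 81*v + 52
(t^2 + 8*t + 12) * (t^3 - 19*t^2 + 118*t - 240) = t^5 - 11*t^4 - 22*t^3 + 476*t^2 - 504*t - 2880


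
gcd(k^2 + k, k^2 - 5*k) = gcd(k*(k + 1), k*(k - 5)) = k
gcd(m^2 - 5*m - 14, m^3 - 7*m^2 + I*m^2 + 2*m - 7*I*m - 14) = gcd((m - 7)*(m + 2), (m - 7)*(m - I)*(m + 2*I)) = m - 7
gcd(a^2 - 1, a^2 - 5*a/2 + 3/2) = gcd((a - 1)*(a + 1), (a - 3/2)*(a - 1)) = a - 1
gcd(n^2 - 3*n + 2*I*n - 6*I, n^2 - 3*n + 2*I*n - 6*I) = n^2 + n*(-3 + 2*I) - 6*I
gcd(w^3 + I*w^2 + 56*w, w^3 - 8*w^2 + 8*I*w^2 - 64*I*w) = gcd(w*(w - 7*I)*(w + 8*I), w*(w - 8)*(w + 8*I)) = w^2 + 8*I*w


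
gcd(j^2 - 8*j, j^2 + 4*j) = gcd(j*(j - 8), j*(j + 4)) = j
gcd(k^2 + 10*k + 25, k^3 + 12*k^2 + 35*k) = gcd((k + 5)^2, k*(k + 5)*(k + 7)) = k + 5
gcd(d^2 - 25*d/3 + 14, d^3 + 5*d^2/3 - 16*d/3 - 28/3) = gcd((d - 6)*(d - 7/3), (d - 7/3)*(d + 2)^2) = d - 7/3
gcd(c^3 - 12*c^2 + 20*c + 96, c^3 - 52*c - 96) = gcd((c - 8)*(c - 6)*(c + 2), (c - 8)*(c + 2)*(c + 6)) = c^2 - 6*c - 16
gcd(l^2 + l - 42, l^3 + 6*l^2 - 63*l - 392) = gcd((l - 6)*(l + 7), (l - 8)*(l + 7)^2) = l + 7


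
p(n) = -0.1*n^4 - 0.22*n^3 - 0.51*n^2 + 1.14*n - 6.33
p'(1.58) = -3.70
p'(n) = -0.4*n^3 - 0.66*n^2 - 1.02*n + 1.14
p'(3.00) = -18.66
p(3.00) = -21.54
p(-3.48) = -21.87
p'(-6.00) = 69.90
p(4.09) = -53.23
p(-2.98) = -16.32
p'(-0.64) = 1.63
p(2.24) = -11.33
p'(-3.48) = 13.55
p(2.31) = -11.98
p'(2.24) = -8.95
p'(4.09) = -41.44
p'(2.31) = -9.67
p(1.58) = -7.29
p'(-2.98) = 8.90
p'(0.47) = 0.47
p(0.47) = -5.93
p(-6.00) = -113.61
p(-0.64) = -7.23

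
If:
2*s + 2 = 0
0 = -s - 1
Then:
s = -1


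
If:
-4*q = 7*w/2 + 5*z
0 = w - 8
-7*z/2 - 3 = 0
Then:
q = -83/14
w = 8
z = -6/7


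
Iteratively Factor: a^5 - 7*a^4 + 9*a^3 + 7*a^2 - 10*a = (a - 5)*(a^4 - 2*a^3 - a^2 + 2*a) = (a - 5)*(a - 1)*(a^3 - a^2 - 2*a) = (a - 5)*(a - 1)*(a + 1)*(a^2 - 2*a) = (a - 5)*(a - 2)*(a - 1)*(a + 1)*(a)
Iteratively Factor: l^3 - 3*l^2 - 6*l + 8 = (l + 2)*(l^2 - 5*l + 4) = (l - 4)*(l + 2)*(l - 1)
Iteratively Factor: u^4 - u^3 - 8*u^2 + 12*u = (u - 2)*(u^3 + u^2 - 6*u) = (u - 2)*(u + 3)*(u^2 - 2*u) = u*(u - 2)*(u + 3)*(u - 2)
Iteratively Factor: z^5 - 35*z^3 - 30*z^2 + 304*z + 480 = (z - 4)*(z^4 + 4*z^3 - 19*z^2 - 106*z - 120) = (z - 5)*(z - 4)*(z^3 + 9*z^2 + 26*z + 24) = (z - 5)*(z - 4)*(z + 3)*(z^2 + 6*z + 8) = (z - 5)*(z - 4)*(z + 2)*(z + 3)*(z + 4)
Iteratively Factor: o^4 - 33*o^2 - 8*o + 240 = (o + 4)*(o^3 - 4*o^2 - 17*o + 60) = (o - 5)*(o + 4)*(o^2 + o - 12) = (o - 5)*(o - 3)*(o + 4)*(o + 4)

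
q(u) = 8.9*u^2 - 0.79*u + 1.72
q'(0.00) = -0.79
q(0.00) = 1.72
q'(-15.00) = -267.79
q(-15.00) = 2016.07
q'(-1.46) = -26.78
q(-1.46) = 21.84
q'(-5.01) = -89.97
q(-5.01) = 229.07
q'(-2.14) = -38.88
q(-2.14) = 44.17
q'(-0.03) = -1.32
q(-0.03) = 1.75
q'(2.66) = 46.56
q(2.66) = 62.59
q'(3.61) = 63.47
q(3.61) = 114.85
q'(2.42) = 42.29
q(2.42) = 51.93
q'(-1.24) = -22.86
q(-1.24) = 16.38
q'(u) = 17.8*u - 0.79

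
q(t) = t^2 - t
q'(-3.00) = -7.00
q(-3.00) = 12.00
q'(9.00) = 17.00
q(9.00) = 72.00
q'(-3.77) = -8.54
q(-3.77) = 17.98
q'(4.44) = 7.88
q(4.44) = 15.27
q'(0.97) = 0.94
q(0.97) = -0.03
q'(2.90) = 4.80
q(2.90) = 5.51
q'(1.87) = 2.74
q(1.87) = 1.63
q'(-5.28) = -11.56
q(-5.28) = 33.16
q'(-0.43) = -1.86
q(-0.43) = 0.61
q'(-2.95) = -6.90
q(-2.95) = 11.65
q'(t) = 2*t - 1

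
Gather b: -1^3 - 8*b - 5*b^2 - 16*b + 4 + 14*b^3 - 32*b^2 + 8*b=14*b^3 - 37*b^2 - 16*b + 3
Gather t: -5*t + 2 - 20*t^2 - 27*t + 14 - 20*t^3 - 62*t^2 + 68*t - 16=-20*t^3 - 82*t^2 + 36*t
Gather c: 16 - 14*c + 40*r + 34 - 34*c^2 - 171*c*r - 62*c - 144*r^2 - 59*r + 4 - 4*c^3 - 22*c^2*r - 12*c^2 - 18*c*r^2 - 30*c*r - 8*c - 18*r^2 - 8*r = -4*c^3 + c^2*(-22*r - 46) + c*(-18*r^2 - 201*r - 84) - 162*r^2 - 27*r + 54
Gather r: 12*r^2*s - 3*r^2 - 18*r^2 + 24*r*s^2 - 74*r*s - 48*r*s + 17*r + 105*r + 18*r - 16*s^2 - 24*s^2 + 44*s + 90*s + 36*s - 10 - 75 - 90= r^2*(12*s - 21) + r*(24*s^2 - 122*s + 140) - 40*s^2 + 170*s - 175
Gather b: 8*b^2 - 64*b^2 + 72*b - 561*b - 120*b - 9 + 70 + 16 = -56*b^2 - 609*b + 77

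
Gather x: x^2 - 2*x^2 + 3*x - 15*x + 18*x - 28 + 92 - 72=-x^2 + 6*x - 8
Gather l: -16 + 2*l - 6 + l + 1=3*l - 21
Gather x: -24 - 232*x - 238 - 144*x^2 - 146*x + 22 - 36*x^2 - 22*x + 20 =-180*x^2 - 400*x - 220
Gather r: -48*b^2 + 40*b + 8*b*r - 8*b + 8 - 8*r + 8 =-48*b^2 + 32*b + r*(8*b - 8) + 16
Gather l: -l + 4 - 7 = -l - 3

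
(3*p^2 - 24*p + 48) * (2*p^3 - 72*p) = 6*p^5 - 48*p^4 - 120*p^3 + 1728*p^2 - 3456*p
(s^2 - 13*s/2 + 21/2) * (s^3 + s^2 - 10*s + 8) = s^5 - 11*s^4/2 - 6*s^3 + 167*s^2/2 - 157*s + 84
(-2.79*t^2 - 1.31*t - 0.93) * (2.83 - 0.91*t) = 2.5389*t^3 - 6.7036*t^2 - 2.861*t - 2.6319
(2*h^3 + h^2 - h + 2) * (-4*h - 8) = -8*h^4 - 20*h^3 - 4*h^2 - 16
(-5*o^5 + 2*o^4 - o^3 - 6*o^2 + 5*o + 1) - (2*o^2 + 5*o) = -5*o^5 + 2*o^4 - o^3 - 8*o^2 + 1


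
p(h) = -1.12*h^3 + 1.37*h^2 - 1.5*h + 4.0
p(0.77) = 3.15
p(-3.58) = 78.32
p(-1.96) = 20.64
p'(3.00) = -23.52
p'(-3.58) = -54.37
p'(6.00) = -106.02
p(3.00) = -18.41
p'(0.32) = -0.97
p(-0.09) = 4.15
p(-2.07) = 22.91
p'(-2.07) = -21.57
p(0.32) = 3.62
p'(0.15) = -1.16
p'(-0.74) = -5.37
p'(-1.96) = -19.78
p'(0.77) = -1.38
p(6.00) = -197.60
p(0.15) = 3.80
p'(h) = -3.36*h^2 + 2.74*h - 1.5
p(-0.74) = 6.31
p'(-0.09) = -1.77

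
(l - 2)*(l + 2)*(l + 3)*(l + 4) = l^4 + 7*l^3 + 8*l^2 - 28*l - 48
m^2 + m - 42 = (m - 6)*(m + 7)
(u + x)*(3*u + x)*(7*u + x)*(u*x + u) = 21*u^4*x + 21*u^4 + 31*u^3*x^2 + 31*u^3*x + 11*u^2*x^3 + 11*u^2*x^2 + u*x^4 + u*x^3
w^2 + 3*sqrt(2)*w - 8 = (w - sqrt(2))*(w + 4*sqrt(2))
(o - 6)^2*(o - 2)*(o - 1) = o^4 - 15*o^3 + 74*o^2 - 132*o + 72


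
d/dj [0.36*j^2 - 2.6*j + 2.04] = 0.72*j - 2.6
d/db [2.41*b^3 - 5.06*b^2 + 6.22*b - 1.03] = 7.23*b^2 - 10.12*b + 6.22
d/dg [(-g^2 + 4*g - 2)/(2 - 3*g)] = (3*g^2 - 4*g + 2)/(9*g^2 - 12*g + 4)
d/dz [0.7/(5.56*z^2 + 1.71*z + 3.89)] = (-7.784*z - 1.197)/(5.56*z^2 + 1.71*z + 3.89)^2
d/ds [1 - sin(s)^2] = -sin(2*s)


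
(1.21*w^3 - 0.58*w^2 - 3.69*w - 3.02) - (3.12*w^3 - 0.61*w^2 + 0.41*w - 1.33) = -1.91*w^3 + 0.03*w^2 - 4.1*w - 1.69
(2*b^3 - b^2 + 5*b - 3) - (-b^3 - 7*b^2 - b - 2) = 3*b^3 + 6*b^2 + 6*b - 1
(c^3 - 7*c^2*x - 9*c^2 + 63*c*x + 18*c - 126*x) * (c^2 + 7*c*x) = c^5 - 9*c^4 - 49*c^3*x^2 + 18*c^3 + 441*c^2*x^2 - 882*c*x^2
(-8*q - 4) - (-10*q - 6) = 2*q + 2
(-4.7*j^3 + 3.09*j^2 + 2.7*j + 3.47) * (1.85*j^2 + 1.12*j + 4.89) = -8.695*j^5 + 0.452499999999999*j^4 - 14.5272*j^3 + 24.5536*j^2 + 17.0894*j + 16.9683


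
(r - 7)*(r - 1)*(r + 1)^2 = r^4 - 6*r^3 - 8*r^2 + 6*r + 7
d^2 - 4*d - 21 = (d - 7)*(d + 3)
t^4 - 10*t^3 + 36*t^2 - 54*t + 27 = (t - 3)^3*(t - 1)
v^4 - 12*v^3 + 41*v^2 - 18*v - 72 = (v - 6)*(v - 4)*(v - 3)*(v + 1)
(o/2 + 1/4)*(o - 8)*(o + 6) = o^3/2 - 3*o^2/4 - 49*o/2 - 12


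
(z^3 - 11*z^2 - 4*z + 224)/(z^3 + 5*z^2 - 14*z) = (z^3 - 11*z^2 - 4*z + 224)/(z*(z^2 + 5*z - 14))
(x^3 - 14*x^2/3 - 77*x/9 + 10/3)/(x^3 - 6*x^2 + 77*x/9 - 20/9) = (3*x^2 - 13*x - 30)/(3*x^2 - 17*x + 20)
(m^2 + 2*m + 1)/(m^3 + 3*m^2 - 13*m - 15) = (m + 1)/(m^2 + 2*m - 15)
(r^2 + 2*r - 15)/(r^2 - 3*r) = (r + 5)/r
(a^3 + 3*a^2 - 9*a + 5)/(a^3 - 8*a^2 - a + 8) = (a^2 + 4*a - 5)/(a^2 - 7*a - 8)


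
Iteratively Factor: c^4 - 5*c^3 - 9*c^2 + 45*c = (c)*(c^3 - 5*c^2 - 9*c + 45) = c*(c + 3)*(c^2 - 8*c + 15) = c*(c - 3)*(c + 3)*(c - 5)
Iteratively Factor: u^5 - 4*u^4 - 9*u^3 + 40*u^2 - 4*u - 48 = (u - 4)*(u^4 - 9*u^2 + 4*u + 12) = (u - 4)*(u + 3)*(u^3 - 3*u^2 + 4) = (u - 4)*(u - 2)*(u + 3)*(u^2 - u - 2) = (u - 4)*(u - 2)*(u + 1)*(u + 3)*(u - 2)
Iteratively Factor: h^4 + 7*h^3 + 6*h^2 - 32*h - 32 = (h + 4)*(h^3 + 3*h^2 - 6*h - 8) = (h + 1)*(h + 4)*(h^2 + 2*h - 8) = (h - 2)*(h + 1)*(h + 4)*(h + 4)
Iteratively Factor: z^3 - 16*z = (z - 4)*(z^2 + 4*z) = (z - 4)*(z + 4)*(z)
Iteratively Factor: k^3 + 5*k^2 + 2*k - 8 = (k - 1)*(k^2 + 6*k + 8) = (k - 1)*(k + 2)*(k + 4)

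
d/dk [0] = 0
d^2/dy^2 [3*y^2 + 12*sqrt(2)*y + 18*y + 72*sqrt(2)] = 6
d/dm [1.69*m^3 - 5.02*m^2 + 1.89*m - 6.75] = 5.07*m^2 - 10.04*m + 1.89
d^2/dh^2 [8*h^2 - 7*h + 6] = 16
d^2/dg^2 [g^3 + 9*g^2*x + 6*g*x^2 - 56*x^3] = 6*g + 18*x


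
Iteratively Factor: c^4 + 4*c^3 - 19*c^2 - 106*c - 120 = (c + 2)*(c^3 + 2*c^2 - 23*c - 60) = (c + 2)*(c + 3)*(c^2 - c - 20) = (c + 2)*(c + 3)*(c + 4)*(c - 5)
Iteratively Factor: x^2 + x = (x)*(x + 1)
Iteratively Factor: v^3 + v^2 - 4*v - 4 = (v - 2)*(v^2 + 3*v + 2) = (v - 2)*(v + 1)*(v + 2)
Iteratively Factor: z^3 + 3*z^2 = (z + 3)*(z^2) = z*(z + 3)*(z)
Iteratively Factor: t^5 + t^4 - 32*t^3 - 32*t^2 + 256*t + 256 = (t - 4)*(t^4 + 5*t^3 - 12*t^2 - 80*t - 64) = (t - 4)*(t + 4)*(t^3 + t^2 - 16*t - 16) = (t - 4)^2*(t + 4)*(t^2 + 5*t + 4) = (t - 4)^2*(t + 4)^2*(t + 1)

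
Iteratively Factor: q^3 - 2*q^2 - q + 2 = (q - 1)*(q^2 - q - 2) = (q - 2)*(q - 1)*(q + 1)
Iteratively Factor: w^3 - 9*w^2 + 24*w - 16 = (w - 1)*(w^2 - 8*w + 16) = (w - 4)*(w - 1)*(w - 4)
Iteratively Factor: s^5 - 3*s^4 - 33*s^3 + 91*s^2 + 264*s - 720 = (s - 3)*(s^4 - 33*s^2 - 8*s + 240) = (s - 3)*(s + 4)*(s^3 - 4*s^2 - 17*s + 60) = (s - 3)^2*(s + 4)*(s^2 - s - 20) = (s - 3)^2*(s + 4)^2*(s - 5)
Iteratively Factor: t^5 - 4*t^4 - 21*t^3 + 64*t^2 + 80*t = (t - 5)*(t^4 + t^3 - 16*t^2 - 16*t) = (t - 5)*(t + 1)*(t^3 - 16*t) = (t - 5)*(t + 1)*(t + 4)*(t^2 - 4*t) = t*(t - 5)*(t + 1)*(t + 4)*(t - 4)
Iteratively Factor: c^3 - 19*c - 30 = (c + 2)*(c^2 - 2*c - 15) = (c - 5)*(c + 2)*(c + 3)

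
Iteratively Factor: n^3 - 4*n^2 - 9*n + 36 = (n - 4)*(n^2 - 9) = (n - 4)*(n + 3)*(n - 3)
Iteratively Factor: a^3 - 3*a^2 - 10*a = (a)*(a^2 - 3*a - 10) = a*(a - 5)*(a + 2)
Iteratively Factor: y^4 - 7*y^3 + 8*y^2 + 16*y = (y + 1)*(y^3 - 8*y^2 + 16*y) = (y - 4)*(y + 1)*(y^2 - 4*y) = y*(y - 4)*(y + 1)*(y - 4)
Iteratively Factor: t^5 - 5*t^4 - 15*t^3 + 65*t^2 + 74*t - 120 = (t + 3)*(t^4 - 8*t^3 + 9*t^2 + 38*t - 40) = (t - 1)*(t + 3)*(t^3 - 7*t^2 + 2*t + 40) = (t - 1)*(t + 2)*(t + 3)*(t^2 - 9*t + 20) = (t - 4)*(t - 1)*(t + 2)*(t + 3)*(t - 5)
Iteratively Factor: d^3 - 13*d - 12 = (d + 3)*(d^2 - 3*d - 4) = (d + 1)*(d + 3)*(d - 4)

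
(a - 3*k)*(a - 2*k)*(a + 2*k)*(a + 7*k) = a^4 + 4*a^3*k - 25*a^2*k^2 - 16*a*k^3 + 84*k^4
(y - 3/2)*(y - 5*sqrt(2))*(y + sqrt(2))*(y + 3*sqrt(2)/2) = y^4 - 5*sqrt(2)*y^3/2 - 3*y^3/2 - 22*y^2 + 15*sqrt(2)*y^2/4 - 15*sqrt(2)*y + 33*y + 45*sqrt(2)/2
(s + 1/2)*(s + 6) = s^2 + 13*s/2 + 3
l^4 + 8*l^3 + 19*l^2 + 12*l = l*(l + 1)*(l + 3)*(l + 4)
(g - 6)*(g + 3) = g^2 - 3*g - 18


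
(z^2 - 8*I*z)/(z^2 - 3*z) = (z - 8*I)/(z - 3)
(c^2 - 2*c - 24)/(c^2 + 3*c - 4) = (c - 6)/(c - 1)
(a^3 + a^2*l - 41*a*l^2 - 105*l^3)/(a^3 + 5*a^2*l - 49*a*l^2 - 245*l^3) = (a + 3*l)/(a + 7*l)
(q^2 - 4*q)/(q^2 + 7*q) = (q - 4)/(q + 7)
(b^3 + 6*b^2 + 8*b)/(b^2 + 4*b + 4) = b*(b + 4)/(b + 2)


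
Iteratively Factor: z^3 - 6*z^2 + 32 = (z - 4)*(z^2 - 2*z - 8) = (z - 4)^2*(z + 2)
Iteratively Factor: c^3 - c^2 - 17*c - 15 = (c - 5)*(c^2 + 4*c + 3) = (c - 5)*(c + 3)*(c + 1)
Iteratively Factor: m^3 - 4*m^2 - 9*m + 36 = (m - 4)*(m^2 - 9) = (m - 4)*(m + 3)*(m - 3)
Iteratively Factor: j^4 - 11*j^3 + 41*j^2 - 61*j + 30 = (j - 1)*(j^3 - 10*j^2 + 31*j - 30) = (j - 2)*(j - 1)*(j^2 - 8*j + 15) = (j - 5)*(j - 2)*(j - 1)*(j - 3)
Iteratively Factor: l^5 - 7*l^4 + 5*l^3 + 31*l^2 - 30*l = (l - 3)*(l^4 - 4*l^3 - 7*l^2 + 10*l) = l*(l - 3)*(l^3 - 4*l^2 - 7*l + 10) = l*(l - 5)*(l - 3)*(l^2 + l - 2) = l*(l - 5)*(l - 3)*(l - 1)*(l + 2)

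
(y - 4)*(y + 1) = y^2 - 3*y - 4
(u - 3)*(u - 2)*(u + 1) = u^3 - 4*u^2 + u + 6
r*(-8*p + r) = -8*p*r + r^2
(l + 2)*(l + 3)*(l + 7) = l^3 + 12*l^2 + 41*l + 42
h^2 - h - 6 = (h - 3)*(h + 2)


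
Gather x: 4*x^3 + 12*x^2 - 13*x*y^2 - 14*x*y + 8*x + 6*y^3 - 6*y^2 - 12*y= 4*x^3 + 12*x^2 + x*(-13*y^2 - 14*y + 8) + 6*y^3 - 6*y^2 - 12*y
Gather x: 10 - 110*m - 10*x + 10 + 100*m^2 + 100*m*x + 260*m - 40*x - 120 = 100*m^2 + 150*m + x*(100*m - 50) - 100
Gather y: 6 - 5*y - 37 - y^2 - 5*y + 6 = -y^2 - 10*y - 25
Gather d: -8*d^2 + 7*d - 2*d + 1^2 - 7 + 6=-8*d^2 + 5*d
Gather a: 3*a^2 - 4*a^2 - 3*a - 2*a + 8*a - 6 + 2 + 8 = -a^2 + 3*a + 4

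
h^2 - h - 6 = (h - 3)*(h + 2)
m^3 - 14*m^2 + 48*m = m*(m - 8)*(m - 6)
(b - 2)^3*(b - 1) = b^4 - 7*b^3 + 18*b^2 - 20*b + 8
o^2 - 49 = (o - 7)*(o + 7)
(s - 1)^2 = s^2 - 2*s + 1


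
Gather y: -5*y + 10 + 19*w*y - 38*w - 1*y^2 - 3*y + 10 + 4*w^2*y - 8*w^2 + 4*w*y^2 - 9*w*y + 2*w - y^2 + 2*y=-8*w^2 - 36*w + y^2*(4*w - 2) + y*(4*w^2 + 10*w - 6) + 20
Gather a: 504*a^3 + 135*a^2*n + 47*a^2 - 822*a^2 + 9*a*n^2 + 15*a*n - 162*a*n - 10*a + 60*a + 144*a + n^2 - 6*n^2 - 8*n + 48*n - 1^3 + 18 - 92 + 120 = 504*a^3 + a^2*(135*n - 775) + a*(9*n^2 - 147*n + 194) - 5*n^2 + 40*n + 45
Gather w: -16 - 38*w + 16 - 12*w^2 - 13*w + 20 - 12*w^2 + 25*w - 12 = -24*w^2 - 26*w + 8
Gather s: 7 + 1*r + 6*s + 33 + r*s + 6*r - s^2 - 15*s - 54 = 7*r - s^2 + s*(r - 9) - 14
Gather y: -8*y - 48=-8*y - 48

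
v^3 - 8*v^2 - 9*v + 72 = (v - 8)*(v - 3)*(v + 3)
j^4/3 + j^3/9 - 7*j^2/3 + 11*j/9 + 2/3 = (j/3 + 1)*(j - 2)*(j - 1)*(j + 1/3)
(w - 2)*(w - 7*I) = w^2 - 2*w - 7*I*w + 14*I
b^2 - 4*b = b*(b - 4)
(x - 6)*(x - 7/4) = x^2 - 31*x/4 + 21/2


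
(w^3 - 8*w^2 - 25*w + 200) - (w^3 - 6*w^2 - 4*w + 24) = -2*w^2 - 21*w + 176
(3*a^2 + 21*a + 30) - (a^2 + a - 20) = 2*a^2 + 20*a + 50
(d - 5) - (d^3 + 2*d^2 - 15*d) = -d^3 - 2*d^2 + 16*d - 5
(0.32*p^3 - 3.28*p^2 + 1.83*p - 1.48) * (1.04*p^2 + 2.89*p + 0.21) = 0.3328*p^5 - 2.4864*p^4 - 7.5088*p^3 + 3.0607*p^2 - 3.8929*p - 0.3108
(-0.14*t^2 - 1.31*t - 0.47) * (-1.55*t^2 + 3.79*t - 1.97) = 0.217*t^4 + 1.4999*t^3 - 3.9606*t^2 + 0.7994*t + 0.9259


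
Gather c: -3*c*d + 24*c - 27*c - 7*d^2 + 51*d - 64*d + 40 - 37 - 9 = c*(-3*d - 3) - 7*d^2 - 13*d - 6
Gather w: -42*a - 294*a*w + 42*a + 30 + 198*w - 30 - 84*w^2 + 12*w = -84*w^2 + w*(210 - 294*a)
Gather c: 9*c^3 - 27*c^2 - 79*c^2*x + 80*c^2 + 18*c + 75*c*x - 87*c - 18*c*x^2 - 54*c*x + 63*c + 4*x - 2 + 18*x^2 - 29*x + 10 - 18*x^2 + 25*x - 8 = 9*c^3 + c^2*(53 - 79*x) + c*(-18*x^2 + 21*x - 6)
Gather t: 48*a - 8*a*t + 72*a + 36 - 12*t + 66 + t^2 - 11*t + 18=120*a + t^2 + t*(-8*a - 23) + 120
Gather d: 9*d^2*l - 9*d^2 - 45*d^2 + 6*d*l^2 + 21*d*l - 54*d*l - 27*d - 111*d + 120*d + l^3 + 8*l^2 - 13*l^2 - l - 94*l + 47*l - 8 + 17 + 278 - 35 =d^2*(9*l - 54) + d*(6*l^2 - 33*l - 18) + l^3 - 5*l^2 - 48*l + 252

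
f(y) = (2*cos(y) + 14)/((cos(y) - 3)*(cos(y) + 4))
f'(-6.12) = 0.11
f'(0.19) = 0.13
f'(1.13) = 0.35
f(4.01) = -1.04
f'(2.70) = 0.04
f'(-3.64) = 0.05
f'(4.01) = -0.11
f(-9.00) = -1.01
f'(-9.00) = -0.04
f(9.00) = -1.01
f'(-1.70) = -0.23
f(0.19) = -1.59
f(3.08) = -1.00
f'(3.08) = 0.01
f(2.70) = -1.01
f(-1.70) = -1.13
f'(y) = -2*sin(y)/((cos(y) - 3)*(cos(y) + 4)) + (2*cos(y) + 14)*sin(y)/((cos(y) - 3)*(cos(y) + 4)^2) + (2*cos(y) + 14)*sin(y)/((cos(y) - 3)^2*(cos(y) + 4)) = 2*(cos(y)^2 + 14*cos(y) + 19)*sin(y)/((cos(y) - 3)^2*(cos(y) + 4)^2)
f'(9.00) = 0.04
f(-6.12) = -1.59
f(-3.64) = -1.01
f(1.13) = -1.30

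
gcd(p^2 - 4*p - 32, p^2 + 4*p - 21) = 1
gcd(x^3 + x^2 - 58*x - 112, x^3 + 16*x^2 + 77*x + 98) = x^2 + 9*x + 14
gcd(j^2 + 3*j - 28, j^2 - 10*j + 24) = j - 4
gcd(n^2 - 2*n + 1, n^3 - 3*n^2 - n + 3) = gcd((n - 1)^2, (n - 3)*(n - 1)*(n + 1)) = n - 1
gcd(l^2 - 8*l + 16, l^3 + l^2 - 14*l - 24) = l - 4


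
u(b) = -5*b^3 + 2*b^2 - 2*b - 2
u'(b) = -15*b^2 + 4*b - 2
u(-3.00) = 157.00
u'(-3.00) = -149.00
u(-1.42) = 19.19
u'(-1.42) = -37.93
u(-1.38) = 17.71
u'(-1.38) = -36.09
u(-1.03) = 7.65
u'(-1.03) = -22.03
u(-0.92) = 5.43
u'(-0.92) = -18.38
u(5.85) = -946.26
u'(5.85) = -491.94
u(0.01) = -2.02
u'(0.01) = -1.96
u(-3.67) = 279.43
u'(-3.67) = -218.71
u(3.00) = -125.00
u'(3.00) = -125.00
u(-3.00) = 157.00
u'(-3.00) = -149.00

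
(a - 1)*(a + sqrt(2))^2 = a^3 - a^2 + 2*sqrt(2)*a^2 - 2*sqrt(2)*a + 2*a - 2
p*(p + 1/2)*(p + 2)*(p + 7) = p^4 + 19*p^3/2 + 37*p^2/2 + 7*p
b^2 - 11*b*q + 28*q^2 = (b - 7*q)*(b - 4*q)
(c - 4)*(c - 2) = c^2 - 6*c + 8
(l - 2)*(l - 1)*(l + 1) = l^3 - 2*l^2 - l + 2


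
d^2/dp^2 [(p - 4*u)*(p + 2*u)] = 2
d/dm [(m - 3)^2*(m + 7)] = (m - 3)*(3*m + 11)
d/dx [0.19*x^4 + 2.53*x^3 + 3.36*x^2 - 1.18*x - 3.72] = 0.76*x^3 + 7.59*x^2 + 6.72*x - 1.18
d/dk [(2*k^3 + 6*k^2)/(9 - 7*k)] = 4*k*(-7*k^2 + 3*k + 27)/(49*k^2 - 126*k + 81)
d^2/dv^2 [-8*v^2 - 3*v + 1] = -16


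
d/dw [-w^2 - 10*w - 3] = -2*w - 10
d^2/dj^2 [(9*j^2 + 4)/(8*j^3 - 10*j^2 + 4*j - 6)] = (144*j^6 + 168*j^4 + 206*j^3 - 9*j^2 + 24*j + 37)/(64*j^9 - 240*j^8 + 396*j^7 - 509*j^6 + 558*j^5 - 429*j^4 + 296*j^3 - 171*j^2 + 54*j - 27)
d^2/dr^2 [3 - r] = 0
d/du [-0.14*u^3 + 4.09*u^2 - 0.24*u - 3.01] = -0.42*u^2 + 8.18*u - 0.24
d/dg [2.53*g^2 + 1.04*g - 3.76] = 5.06*g + 1.04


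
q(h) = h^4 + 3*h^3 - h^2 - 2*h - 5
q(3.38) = 223.18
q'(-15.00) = -11447.00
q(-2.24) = -14.08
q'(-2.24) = 2.68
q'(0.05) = -2.08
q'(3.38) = 248.52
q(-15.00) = 40300.00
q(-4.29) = 87.03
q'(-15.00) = -11447.00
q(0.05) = -5.10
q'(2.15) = 75.06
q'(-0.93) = 4.43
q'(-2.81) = -14.07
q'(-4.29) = -143.60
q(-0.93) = -5.67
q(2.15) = 37.26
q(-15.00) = 40300.00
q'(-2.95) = -20.47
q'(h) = 4*h^3 + 9*h^2 - 2*h - 2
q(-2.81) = -11.49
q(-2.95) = -9.09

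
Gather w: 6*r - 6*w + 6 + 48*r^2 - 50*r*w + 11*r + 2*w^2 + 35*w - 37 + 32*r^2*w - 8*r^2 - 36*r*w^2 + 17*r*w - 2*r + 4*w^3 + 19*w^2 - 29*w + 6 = 40*r^2 + 15*r + 4*w^3 + w^2*(21 - 36*r) + w*(32*r^2 - 33*r) - 25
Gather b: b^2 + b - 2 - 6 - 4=b^2 + b - 12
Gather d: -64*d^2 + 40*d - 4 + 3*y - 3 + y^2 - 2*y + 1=-64*d^2 + 40*d + y^2 + y - 6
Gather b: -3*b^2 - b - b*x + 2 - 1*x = -3*b^2 + b*(-x - 1) - x + 2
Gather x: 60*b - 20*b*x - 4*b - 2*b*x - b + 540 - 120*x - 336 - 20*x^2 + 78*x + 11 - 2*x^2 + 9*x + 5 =55*b - 22*x^2 + x*(-22*b - 33) + 220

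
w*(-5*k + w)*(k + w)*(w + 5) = -5*k^2*w^2 - 25*k^2*w - 4*k*w^3 - 20*k*w^2 + w^4 + 5*w^3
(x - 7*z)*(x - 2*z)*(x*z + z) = x^3*z - 9*x^2*z^2 + x^2*z + 14*x*z^3 - 9*x*z^2 + 14*z^3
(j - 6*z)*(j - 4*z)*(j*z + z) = j^3*z - 10*j^2*z^2 + j^2*z + 24*j*z^3 - 10*j*z^2 + 24*z^3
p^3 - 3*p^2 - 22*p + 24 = (p - 6)*(p - 1)*(p + 4)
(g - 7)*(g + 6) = g^2 - g - 42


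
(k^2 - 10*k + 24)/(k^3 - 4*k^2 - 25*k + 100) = (k - 6)/(k^2 - 25)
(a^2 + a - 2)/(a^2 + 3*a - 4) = (a + 2)/(a + 4)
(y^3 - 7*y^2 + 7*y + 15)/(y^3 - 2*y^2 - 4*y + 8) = (y^3 - 7*y^2 + 7*y + 15)/(y^3 - 2*y^2 - 4*y + 8)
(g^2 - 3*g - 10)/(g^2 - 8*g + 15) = (g + 2)/(g - 3)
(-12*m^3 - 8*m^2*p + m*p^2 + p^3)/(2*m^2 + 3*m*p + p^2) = (-6*m^2 - m*p + p^2)/(m + p)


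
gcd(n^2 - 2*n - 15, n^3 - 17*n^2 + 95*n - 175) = n - 5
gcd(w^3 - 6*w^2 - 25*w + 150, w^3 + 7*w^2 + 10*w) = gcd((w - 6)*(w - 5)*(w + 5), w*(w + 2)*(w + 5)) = w + 5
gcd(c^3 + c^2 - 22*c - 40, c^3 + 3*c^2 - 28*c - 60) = c^2 - 3*c - 10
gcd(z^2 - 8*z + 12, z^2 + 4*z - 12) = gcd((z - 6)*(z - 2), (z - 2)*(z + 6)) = z - 2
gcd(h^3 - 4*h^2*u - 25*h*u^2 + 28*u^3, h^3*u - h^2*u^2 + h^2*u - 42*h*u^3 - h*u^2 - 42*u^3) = -h + 7*u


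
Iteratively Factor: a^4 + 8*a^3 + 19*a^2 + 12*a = (a + 3)*(a^3 + 5*a^2 + 4*a) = (a + 1)*(a + 3)*(a^2 + 4*a) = a*(a + 1)*(a + 3)*(a + 4)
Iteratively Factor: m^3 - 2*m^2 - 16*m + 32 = (m + 4)*(m^2 - 6*m + 8) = (m - 2)*(m + 4)*(m - 4)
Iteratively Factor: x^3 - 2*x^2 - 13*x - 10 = (x + 1)*(x^2 - 3*x - 10) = (x - 5)*(x + 1)*(x + 2)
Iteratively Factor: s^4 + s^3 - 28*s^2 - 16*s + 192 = (s - 3)*(s^3 + 4*s^2 - 16*s - 64) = (s - 4)*(s - 3)*(s^2 + 8*s + 16) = (s - 4)*(s - 3)*(s + 4)*(s + 4)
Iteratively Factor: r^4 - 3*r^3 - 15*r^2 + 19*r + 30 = (r + 1)*(r^3 - 4*r^2 - 11*r + 30) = (r - 5)*(r + 1)*(r^2 + r - 6) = (r - 5)*(r + 1)*(r + 3)*(r - 2)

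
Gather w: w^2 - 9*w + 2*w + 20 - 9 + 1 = w^2 - 7*w + 12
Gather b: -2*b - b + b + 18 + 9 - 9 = 18 - 2*b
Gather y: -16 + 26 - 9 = 1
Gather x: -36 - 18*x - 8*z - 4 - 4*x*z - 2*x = x*(-4*z - 20) - 8*z - 40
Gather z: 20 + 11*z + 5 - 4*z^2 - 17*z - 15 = -4*z^2 - 6*z + 10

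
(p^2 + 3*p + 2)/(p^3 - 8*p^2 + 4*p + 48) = (p + 1)/(p^2 - 10*p + 24)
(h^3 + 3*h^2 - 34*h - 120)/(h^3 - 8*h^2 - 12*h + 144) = (h + 5)/(h - 6)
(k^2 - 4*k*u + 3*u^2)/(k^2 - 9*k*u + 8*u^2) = (-k + 3*u)/(-k + 8*u)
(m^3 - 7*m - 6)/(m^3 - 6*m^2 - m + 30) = (m + 1)/(m - 5)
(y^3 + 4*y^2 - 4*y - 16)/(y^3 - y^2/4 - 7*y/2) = 4*(y^2 + 6*y + 8)/(y*(4*y + 7))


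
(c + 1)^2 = c^2 + 2*c + 1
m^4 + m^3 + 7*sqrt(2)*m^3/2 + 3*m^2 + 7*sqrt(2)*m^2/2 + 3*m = m*(m + 1)*(m + sqrt(2)/2)*(m + 3*sqrt(2))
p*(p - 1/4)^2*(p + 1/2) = p^4 - 3*p^2/16 + p/32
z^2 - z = z*(z - 1)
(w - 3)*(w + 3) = w^2 - 9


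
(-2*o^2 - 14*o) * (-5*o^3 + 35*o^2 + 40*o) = 10*o^5 - 570*o^3 - 560*o^2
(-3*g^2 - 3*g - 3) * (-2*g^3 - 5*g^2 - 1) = 6*g^5 + 21*g^4 + 21*g^3 + 18*g^2 + 3*g + 3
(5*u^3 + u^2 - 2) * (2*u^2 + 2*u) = 10*u^5 + 12*u^4 + 2*u^3 - 4*u^2 - 4*u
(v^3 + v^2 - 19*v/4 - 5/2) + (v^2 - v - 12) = v^3 + 2*v^2 - 23*v/4 - 29/2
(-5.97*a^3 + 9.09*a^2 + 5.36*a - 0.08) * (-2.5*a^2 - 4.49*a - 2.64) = 14.925*a^5 + 4.0803*a^4 - 38.4533*a^3 - 47.864*a^2 - 13.7912*a + 0.2112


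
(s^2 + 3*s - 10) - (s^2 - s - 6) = 4*s - 4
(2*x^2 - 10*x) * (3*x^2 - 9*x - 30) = 6*x^4 - 48*x^3 + 30*x^2 + 300*x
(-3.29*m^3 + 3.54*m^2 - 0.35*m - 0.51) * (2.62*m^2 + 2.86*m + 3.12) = -8.6198*m^5 - 0.134599999999999*m^4 - 1.0574*m^3 + 8.7076*m^2 - 2.5506*m - 1.5912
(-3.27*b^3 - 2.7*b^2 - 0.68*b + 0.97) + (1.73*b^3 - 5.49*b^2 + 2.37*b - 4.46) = -1.54*b^3 - 8.19*b^2 + 1.69*b - 3.49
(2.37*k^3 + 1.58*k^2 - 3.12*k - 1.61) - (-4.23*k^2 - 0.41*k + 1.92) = 2.37*k^3 + 5.81*k^2 - 2.71*k - 3.53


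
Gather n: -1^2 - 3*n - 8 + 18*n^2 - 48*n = 18*n^2 - 51*n - 9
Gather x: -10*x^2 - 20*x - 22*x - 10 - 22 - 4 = -10*x^2 - 42*x - 36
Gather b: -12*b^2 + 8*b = -12*b^2 + 8*b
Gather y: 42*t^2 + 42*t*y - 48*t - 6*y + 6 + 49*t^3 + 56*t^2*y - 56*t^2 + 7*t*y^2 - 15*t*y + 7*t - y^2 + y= 49*t^3 - 14*t^2 - 41*t + y^2*(7*t - 1) + y*(56*t^2 + 27*t - 5) + 6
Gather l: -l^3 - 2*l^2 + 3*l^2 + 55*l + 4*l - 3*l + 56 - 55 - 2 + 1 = -l^3 + l^2 + 56*l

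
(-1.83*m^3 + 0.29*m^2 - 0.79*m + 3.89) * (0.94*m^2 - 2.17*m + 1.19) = -1.7202*m^5 + 4.2437*m^4 - 3.5496*m^3 + 5.716*m^2 - 9.3814*m + 4.6291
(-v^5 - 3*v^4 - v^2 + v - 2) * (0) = 0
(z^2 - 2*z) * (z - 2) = z^3 - 4*z^2 + 4*z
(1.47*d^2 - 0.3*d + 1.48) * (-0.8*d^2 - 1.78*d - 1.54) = -1.176*d^4 - 2.3766*d^3 - 2.9138*d^2 - 2.1724*d - 2.2792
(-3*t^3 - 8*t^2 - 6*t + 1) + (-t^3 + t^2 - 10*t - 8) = -4*t^3 - 7*t^2 - 16*t - 7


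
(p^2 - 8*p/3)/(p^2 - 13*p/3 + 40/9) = 3*p/(3*p - 5)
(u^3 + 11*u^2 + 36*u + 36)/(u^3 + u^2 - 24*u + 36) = (u^2 + 5*u + 6)/(u^2 - 5*u + 6)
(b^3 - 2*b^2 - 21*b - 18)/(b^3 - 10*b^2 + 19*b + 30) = (b + 3)/(b - 5)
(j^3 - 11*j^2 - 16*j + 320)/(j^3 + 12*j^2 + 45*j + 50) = (j^2 - 16*j + 64)/(j^2 + 7*j + 10)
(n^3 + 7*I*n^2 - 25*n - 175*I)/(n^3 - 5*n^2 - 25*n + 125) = (n + 7*I)/(n - 5)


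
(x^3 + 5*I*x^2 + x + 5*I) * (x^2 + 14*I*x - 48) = x^5 + 19*I*x^4 - 117*x^3 - 221*I*x^2 - 118*x - 240*I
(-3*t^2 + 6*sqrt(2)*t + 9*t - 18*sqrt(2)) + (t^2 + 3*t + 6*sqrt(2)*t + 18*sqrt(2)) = -2*t^2 + 12*t + 12*sqrt(2)*t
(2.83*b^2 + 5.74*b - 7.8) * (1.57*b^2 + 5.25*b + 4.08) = 4.4431*b^4 + 23.8693*b^3 + 29.4354*b^2 - 17.5308*b - 31.824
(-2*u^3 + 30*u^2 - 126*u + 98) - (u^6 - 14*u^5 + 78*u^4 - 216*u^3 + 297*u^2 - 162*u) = -u^6 + 14*u^5 - 78*u^4 + 214*u^3 - 267*u^2 + 36*u + 98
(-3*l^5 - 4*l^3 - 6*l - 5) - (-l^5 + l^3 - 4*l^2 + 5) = -2*l^5 - 5*l^3 + 4*l^2 - 6*l - 10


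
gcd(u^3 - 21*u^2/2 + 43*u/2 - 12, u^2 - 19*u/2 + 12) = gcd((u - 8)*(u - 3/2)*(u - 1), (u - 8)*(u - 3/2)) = u^2 - 19*u/2 + 12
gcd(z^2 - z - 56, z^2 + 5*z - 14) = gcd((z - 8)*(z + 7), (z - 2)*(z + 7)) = z + 7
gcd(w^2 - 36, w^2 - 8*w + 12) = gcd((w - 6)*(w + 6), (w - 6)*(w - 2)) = w - 6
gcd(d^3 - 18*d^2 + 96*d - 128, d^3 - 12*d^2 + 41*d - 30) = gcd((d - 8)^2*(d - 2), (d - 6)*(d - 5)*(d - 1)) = 1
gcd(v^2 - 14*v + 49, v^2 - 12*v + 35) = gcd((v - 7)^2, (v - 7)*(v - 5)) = v - 7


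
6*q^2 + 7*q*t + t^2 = (q + t)*(6*q + t)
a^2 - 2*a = a*(a - 2)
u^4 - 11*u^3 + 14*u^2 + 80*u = u*(u - 8)*(u - 5)*(u + 2)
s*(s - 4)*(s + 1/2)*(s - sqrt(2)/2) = s^4 - 7*s^3/2 - sqrt(2)*s^3/2 - 2*s^2 + 7*sqrt(2)*s^2/4 + sqrt(2)*s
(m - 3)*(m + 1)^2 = m^3 - m^2 - 5*m - 3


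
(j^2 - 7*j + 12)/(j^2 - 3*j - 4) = (j - 3)/(j + 1)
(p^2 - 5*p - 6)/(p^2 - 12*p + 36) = (p + 1)/(p - 6)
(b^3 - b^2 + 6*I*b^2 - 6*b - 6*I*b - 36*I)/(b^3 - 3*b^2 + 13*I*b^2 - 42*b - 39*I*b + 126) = (b + 2)/(b + 7*I)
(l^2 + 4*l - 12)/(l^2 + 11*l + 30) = (l - 2)/(l + 5)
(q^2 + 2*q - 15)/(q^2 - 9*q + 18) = (q + 5)/(q - 6)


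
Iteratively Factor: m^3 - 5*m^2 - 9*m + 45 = (m + 3)*(m^2 - 8*m + 15) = (m - 3)*(m + 3)*(m - 5)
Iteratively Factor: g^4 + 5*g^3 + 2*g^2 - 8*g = (g - 1)*(g^3 + 6*g^2 + 8*g) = (g - 1)*(g + 2)*(g^2 + 4*g) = g*(g - 1)*(g + 2)*(g + 4)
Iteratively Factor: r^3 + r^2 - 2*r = (r - 1)*(r^2 + 2*r) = (r - 1)*(r + 2)*(r)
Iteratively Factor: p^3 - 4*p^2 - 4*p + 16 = (p - 2)*(p^2 - 2*p - 8) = (p - 2)*(p + 2)*(p - 4)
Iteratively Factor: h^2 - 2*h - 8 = (h - 4)*(h + 2)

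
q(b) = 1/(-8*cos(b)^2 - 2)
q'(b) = -16*sin(b)*cos(b)/(-8*cos(b)^2 - 2)^2 = -2*sin(2*b)/(2*cos(2*b) + 3)^2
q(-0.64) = -0.14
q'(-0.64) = 0.15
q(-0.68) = -0.15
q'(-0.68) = 0.17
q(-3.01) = -0.10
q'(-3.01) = -0.02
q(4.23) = -0.27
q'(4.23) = -0.47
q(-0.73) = -0.16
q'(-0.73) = 0.19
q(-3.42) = -0.11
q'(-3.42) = 0.05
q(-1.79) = -0.42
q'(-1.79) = -0.60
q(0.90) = -0.20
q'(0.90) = -0.30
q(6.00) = -0.11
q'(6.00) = 0.05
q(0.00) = -0.10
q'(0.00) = 0.00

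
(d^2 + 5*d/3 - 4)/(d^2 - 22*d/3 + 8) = (d + 3)/(d - 6)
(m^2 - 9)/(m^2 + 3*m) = (m - 3)/m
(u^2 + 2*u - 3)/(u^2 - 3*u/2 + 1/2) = 2*(u + 3)/(2*u - 1)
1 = 1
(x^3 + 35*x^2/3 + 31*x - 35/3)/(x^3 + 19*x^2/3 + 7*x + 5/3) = (3*x^2 + 20*x - 7)/(3*x^2 + 4*x + 1)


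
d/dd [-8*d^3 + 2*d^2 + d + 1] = -24*d^2 + 4*d + 1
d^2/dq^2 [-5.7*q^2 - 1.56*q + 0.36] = -11.4000000000000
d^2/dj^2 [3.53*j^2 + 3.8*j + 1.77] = 7.06000000000000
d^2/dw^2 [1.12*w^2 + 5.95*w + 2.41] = 2.24000000000000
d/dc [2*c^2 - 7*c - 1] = 4*c - 7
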